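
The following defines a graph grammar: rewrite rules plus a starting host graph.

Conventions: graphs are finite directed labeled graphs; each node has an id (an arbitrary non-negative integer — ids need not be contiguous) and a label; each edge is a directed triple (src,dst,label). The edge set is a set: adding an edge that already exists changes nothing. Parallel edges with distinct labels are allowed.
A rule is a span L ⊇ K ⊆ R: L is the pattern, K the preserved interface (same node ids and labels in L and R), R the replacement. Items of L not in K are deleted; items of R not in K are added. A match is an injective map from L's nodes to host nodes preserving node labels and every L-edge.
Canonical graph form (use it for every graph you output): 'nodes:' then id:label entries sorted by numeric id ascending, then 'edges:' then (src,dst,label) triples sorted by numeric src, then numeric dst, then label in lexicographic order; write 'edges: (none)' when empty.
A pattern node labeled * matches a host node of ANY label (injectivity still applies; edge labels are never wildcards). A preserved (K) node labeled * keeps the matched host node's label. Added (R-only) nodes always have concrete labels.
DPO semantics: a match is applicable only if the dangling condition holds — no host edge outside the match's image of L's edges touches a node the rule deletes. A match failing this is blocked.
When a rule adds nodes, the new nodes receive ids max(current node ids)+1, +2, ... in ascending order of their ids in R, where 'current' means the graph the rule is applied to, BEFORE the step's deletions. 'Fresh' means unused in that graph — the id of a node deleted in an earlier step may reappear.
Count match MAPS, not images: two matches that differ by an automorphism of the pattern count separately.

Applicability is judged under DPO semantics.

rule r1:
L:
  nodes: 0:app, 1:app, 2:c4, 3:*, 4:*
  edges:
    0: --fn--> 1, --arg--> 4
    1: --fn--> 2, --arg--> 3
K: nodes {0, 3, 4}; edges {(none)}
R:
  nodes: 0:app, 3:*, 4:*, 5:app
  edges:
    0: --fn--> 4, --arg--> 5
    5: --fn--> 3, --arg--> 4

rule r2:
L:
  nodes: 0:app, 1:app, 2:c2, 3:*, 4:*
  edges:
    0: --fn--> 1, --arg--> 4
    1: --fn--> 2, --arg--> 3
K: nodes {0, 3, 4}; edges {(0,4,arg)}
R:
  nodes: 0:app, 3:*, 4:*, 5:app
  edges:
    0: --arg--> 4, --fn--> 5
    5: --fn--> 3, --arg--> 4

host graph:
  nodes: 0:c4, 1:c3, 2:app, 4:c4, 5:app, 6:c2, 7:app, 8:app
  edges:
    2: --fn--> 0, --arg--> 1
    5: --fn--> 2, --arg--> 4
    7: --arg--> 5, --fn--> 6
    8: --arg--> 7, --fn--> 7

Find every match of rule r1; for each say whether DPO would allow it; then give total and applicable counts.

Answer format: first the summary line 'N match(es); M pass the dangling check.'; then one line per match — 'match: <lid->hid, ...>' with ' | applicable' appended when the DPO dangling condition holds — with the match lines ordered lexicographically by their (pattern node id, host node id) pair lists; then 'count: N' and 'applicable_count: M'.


1 match(es); 1 pass the dangling check.
match: 0->5, 1->2, 2->0, 3->1, 4->4 | applicable
count: 1
applicable_count: 1


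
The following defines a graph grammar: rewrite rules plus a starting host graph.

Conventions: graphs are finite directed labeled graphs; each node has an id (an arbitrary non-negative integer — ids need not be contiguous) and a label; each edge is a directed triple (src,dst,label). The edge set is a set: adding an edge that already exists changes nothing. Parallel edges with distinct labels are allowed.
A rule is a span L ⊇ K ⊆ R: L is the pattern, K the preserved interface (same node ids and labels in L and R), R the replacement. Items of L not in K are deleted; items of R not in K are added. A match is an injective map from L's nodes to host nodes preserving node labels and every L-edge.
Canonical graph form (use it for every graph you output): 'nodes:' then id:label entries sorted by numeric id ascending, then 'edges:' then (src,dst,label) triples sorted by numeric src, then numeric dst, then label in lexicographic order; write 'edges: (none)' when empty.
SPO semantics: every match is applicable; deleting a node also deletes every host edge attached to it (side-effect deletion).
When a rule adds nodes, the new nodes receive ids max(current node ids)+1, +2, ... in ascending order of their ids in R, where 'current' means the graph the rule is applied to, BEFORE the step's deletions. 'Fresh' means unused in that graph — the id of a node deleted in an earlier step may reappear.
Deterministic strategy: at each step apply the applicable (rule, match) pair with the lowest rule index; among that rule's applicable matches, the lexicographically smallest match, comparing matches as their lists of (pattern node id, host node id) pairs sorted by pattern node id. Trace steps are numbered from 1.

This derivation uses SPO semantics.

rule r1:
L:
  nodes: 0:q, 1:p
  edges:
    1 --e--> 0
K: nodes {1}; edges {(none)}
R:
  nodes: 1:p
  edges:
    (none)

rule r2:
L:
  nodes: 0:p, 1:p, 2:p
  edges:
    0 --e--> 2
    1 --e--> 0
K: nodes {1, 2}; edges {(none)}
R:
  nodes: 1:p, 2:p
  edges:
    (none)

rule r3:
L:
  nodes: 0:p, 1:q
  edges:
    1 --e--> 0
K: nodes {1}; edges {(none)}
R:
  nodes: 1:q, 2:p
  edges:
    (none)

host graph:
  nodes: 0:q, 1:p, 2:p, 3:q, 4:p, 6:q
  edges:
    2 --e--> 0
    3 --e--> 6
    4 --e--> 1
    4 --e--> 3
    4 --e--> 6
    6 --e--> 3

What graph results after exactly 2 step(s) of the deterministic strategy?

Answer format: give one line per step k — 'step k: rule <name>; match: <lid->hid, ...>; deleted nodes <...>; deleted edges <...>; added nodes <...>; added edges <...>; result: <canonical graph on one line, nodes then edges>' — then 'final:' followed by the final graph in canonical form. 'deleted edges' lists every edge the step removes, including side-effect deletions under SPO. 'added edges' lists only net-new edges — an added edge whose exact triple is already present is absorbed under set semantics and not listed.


step 1: rule r1; match: 0->0, 1->2; deleted nodes 0; deleted edges (2,0,e); added nodes (none); added edges (none); result: nodes: 1:p, 2:p, 3:q, 4:p, 6:q edges: (3,6,e); (4,1,e); (4,3,e); (4,6,e); (6,3,e)
step 2: rule r1; match: 0->3, 1->4; deleted nodes 3; deleted edges (3,6,e); (4,3,e); (6,3,e); added nodes (none); added edges (none); result: nodes: 1:p, 2:p, 4:p, 6:q edges: (4,1,e); (4,6,e)
final:
nodes: 1:p, 2:p, 4:p, 6:q
edges: (4,1,e); (4,6,e)


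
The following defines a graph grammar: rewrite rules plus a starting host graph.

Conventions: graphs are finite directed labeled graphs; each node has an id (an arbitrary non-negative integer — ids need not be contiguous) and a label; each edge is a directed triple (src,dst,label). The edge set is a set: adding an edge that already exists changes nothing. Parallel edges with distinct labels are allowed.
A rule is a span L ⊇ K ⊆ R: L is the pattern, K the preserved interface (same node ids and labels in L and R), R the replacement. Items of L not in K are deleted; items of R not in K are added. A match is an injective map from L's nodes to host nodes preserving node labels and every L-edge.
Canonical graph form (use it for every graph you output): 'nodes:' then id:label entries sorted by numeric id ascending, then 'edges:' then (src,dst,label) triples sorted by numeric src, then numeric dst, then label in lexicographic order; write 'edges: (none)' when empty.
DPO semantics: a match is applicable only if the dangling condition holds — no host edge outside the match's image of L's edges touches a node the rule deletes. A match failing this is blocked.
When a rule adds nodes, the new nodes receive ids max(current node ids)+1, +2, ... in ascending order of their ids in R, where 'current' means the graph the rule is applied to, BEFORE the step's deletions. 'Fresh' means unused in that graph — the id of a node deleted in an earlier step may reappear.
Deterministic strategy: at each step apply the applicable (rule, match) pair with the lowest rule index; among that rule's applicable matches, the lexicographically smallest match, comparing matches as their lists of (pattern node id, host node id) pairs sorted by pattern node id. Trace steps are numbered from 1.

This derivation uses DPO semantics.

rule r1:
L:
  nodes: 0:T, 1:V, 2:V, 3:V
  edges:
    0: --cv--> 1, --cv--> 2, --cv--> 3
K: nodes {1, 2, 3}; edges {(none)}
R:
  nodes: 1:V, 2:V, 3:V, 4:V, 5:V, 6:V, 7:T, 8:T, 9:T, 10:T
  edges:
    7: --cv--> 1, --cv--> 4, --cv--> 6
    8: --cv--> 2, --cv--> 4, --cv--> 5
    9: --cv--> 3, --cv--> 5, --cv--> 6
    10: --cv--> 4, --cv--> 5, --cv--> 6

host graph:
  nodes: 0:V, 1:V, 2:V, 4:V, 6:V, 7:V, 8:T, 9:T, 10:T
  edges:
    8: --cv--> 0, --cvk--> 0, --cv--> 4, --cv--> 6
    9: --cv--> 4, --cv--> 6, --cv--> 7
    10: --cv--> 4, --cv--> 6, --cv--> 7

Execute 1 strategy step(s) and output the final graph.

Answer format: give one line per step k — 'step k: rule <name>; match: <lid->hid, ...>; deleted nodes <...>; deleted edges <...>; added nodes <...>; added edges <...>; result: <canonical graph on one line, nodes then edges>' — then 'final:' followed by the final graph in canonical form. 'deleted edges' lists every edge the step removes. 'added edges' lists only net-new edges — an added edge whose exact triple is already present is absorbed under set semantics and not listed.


step 1: rule r1; match: 0->9, 1->4, 2->6, 3->7; deleted nodes 9; deleted edges (9,4,cv); (9,6,cv); (9,7,cv); added nodes 11, 12, 13, 14, 15, 16, 17; added edges (14,4,cv); (14,11,cv); (14,13,cv); (15,6,cv); (15,11,cv); (15,12,cv); (16,7,cv); (16,12,cv); (16,13,cv); (17,11,cv); (17,12,cv); (17,13,cv); result: nodes: 0:V, 1:V, 2:V, 4:V, 6:V, 7:V, 8:T, 10:T, 11:V, 12:V, 13:V, 14:T, 15:T, 16:T, 17:T edges: (8,0,cv); (8,0,cvk); (8,4,cv); (8,6,cv); (10,4,cv); (10,6,cv); (10,7,cv); (14,4,cv); (14,11,cv); (14,13,cv); (15,6,cv); (15,11,cv); (15,12,cv); (16,7,cv); (16,12,cv); (16,13,cv); (17,11,cv); (17,12,cv); (17,13,cv)
final:
nodes: 0:V, 1:V, 2:V, 4:V, 6:V, 7:V, 8:T, 10:T, 11:V, 12:V, 13:V, 14:T, 15:T, 16:T, 17:T
edges: (8,0,cv); (8,0,cvk); (8,4,cv); (8,6,cv); (10,4,cv); (10,6,cv); (10,7,cv); (14,4,cv); (14,11,cv); (14,13,cv); (15,6,cv); (15,11,cv); (15,12,cv); (16,7,cv); (16,12,cv); (16,13,cv); (17,11,cv); (17,12,cv); (17,13,cv)


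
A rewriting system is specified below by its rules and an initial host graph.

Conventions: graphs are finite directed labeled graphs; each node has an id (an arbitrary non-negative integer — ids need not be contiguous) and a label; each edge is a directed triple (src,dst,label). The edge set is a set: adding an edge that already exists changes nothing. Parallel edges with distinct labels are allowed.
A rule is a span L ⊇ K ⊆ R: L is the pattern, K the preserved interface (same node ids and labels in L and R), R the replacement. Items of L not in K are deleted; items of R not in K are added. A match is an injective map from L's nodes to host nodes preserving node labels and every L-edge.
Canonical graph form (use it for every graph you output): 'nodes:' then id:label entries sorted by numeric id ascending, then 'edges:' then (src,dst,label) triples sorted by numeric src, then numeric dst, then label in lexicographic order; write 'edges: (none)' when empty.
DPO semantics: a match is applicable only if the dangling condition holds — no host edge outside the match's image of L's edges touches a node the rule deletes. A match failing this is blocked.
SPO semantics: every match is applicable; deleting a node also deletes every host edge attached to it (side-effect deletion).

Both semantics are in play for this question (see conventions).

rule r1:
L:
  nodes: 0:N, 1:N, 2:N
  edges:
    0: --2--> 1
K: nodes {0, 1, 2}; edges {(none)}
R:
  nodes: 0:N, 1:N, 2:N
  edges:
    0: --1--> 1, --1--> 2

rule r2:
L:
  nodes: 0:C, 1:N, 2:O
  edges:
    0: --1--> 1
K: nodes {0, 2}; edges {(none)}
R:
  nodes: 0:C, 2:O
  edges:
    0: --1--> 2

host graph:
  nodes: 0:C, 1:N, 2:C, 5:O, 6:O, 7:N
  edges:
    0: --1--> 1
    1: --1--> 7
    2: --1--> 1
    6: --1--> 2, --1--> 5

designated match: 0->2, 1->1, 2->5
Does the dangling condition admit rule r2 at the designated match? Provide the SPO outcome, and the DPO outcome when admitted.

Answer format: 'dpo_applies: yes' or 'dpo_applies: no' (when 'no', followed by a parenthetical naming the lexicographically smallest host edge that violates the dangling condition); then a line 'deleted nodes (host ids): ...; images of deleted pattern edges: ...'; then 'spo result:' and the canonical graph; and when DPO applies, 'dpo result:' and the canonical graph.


dpo_applies: no
(the rule deletes node 1, which keeps host edge (0,1,1) outside the match image — the dangling condition fails, DPO blocks; SPO proceeds and side-deletes such edges)
deleted nodes (host ids): 1; images of deleted pattern edges: (2,1,1)
spo result:
nodes: 0:C, 2:C, 5:O, 6:O, 7:N
edges: (2,5,1); (6,2,1); (6,5,1)


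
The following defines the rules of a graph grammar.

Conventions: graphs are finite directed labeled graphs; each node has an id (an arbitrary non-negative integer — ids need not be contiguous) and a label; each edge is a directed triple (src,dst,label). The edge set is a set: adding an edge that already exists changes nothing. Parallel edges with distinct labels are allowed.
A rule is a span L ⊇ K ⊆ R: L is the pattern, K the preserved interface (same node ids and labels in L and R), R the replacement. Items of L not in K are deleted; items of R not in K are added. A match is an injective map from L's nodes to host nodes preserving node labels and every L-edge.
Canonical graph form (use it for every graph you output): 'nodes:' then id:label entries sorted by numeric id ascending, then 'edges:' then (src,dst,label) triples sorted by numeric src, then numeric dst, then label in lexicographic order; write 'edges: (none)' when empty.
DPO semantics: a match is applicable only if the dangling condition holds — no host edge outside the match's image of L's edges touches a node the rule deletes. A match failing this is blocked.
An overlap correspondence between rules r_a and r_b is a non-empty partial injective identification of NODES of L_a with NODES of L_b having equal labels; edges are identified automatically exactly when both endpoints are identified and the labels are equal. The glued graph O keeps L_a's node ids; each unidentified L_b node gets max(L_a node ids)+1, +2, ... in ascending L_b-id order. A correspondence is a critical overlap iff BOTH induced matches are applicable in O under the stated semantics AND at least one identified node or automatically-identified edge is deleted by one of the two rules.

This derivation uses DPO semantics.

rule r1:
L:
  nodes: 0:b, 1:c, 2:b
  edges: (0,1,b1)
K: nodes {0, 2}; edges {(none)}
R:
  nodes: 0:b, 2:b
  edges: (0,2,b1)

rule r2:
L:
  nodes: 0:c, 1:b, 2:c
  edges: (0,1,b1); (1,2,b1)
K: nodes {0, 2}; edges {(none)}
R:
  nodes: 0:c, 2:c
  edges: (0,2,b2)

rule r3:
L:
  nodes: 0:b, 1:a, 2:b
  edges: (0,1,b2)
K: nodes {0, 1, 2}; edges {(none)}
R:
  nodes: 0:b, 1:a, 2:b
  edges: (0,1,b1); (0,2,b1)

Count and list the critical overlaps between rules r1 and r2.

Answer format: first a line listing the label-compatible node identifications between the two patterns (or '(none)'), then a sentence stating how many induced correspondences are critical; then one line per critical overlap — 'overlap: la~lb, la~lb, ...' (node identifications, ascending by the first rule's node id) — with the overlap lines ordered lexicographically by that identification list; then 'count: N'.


label-compatible node identifications between L(r1) and L(r2): 0~1, 1~0, 1~2, 2~1
2 of the induced correspondences are critical overlaps of r1 and r2.
overlap: 0~1, 1~2
overlap: 2~1
count: 2


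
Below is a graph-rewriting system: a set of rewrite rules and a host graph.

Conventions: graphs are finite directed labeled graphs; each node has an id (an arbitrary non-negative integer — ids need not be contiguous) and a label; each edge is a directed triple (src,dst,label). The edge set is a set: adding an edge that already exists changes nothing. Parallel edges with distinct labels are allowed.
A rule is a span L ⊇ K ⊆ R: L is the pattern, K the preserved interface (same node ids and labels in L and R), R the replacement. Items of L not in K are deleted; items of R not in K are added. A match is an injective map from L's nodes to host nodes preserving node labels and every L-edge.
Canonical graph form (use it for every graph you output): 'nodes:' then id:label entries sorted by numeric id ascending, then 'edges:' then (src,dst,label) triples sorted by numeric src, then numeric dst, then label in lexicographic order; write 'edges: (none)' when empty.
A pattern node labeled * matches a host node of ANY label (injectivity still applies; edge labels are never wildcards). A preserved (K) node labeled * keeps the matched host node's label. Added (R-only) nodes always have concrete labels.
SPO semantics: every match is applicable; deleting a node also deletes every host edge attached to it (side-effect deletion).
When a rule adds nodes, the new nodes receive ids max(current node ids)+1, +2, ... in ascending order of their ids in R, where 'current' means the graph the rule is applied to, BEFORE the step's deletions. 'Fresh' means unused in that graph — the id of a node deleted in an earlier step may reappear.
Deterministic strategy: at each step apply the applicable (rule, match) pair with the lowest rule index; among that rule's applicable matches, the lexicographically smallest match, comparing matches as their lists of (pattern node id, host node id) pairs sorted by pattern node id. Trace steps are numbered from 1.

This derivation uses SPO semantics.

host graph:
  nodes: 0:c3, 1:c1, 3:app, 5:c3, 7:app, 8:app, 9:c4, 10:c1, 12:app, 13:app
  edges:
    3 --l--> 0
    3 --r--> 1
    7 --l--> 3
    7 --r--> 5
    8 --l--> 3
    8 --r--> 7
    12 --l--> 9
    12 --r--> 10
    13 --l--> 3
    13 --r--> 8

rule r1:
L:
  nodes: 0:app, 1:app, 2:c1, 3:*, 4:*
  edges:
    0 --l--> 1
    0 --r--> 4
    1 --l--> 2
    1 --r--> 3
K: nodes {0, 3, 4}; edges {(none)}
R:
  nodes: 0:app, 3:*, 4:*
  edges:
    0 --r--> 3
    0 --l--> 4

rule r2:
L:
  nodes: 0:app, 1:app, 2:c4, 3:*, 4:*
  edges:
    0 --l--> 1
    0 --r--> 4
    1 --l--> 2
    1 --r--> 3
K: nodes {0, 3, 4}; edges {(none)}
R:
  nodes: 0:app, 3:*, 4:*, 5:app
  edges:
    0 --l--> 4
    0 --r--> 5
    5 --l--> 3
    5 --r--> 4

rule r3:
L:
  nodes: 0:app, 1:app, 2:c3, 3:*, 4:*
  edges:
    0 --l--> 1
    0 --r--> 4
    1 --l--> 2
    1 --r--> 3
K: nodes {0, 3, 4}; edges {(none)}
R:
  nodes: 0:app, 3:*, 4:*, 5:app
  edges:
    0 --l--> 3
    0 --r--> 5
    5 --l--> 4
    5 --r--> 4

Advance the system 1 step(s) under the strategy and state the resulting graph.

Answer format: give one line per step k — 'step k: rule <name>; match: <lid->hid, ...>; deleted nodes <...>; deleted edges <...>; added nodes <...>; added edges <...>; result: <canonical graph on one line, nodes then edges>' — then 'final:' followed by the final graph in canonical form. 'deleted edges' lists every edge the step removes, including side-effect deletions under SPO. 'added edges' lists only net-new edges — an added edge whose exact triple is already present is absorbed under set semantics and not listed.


step 1: rule r3; match: 0->7, 1->3, 2->0, 3->1, 4->5; deleted nodes 0, 3; deleted edges (3,0,l); (3,1,r); (7,3,l); (7,5,r); (8,3,l); (13,3,l); added nodes 14; added edges (7,1,l); (7,14,r); (14,5,l); (14,5,r); result: nodes: 1:c1, 5:c3, 7:app, 8:app, 9:c4, 10:c1, 12:app, 13:app, 14:app edges: (7,1,l); (7,14,r); (8,7,r); (12,9,l); (12,10,r); (13,8,r); (14,5,l); (14,5,r)
final:
nodes: 1:c1, 5:c3, 7:app, 8:app, 9:c4, 10:c1, 12:app, 13:app, 14:app
edges: (7,1,l); (7,14,r); (8,7,r); (12,9,l); (12,10,r); (13,8,r); (14,5,l); (14,5,r)


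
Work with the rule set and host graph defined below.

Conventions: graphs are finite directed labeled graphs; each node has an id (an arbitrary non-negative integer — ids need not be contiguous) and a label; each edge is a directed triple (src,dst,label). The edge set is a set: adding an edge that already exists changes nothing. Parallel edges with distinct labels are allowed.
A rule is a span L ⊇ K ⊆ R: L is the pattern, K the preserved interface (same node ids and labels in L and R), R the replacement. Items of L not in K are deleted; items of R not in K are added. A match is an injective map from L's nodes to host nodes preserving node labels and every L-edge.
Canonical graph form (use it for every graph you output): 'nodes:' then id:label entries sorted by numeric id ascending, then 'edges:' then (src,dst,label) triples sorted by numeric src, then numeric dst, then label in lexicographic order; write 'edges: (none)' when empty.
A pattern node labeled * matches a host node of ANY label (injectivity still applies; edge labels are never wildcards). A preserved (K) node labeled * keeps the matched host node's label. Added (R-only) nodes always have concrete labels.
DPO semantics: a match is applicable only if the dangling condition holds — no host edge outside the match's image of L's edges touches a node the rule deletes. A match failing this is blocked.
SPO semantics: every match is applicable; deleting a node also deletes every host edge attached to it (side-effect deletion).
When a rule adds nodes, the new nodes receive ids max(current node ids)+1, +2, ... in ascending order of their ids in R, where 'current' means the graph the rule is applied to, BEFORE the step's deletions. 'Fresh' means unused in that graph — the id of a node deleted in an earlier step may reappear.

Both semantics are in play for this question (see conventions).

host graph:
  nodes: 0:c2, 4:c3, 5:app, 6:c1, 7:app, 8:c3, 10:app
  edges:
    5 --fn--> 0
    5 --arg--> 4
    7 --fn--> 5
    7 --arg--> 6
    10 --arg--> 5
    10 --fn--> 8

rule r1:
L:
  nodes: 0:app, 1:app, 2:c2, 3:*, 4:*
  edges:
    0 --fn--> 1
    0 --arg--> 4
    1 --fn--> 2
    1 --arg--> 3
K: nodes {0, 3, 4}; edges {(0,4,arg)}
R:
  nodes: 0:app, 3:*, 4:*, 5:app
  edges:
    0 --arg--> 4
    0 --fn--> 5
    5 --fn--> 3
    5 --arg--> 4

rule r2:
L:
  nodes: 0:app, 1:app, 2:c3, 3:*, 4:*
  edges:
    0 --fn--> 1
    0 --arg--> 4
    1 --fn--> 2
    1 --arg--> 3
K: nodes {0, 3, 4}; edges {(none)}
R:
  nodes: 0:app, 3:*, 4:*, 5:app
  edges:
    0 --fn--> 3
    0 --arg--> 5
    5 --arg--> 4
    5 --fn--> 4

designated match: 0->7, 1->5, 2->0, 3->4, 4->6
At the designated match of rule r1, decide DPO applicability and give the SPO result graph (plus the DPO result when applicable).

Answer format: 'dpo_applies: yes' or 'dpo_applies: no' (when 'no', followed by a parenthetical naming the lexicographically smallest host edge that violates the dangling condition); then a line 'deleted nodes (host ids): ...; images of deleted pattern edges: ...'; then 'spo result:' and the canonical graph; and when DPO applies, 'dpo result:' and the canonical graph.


dpo_applies: no
(the rule deletes node 5, which keeps host edge (10,5,arg) outside the match image — the dangling condition fails, DPO blocks; SPO proceeds and side-deletes such edges)
deleted nodes (host ids): 0, 5; images of deleted pattern edges: (5,0,fn); (5,4,arg); (7,5,fn)
spo result:
nodes: 4:c3, 6:c1, 7:app, 8:c3, 10:app, 11:app
edges: (7,6,arg); (7,11,fn); (10,8,fn); (11,4,fn); (11,6,arg)


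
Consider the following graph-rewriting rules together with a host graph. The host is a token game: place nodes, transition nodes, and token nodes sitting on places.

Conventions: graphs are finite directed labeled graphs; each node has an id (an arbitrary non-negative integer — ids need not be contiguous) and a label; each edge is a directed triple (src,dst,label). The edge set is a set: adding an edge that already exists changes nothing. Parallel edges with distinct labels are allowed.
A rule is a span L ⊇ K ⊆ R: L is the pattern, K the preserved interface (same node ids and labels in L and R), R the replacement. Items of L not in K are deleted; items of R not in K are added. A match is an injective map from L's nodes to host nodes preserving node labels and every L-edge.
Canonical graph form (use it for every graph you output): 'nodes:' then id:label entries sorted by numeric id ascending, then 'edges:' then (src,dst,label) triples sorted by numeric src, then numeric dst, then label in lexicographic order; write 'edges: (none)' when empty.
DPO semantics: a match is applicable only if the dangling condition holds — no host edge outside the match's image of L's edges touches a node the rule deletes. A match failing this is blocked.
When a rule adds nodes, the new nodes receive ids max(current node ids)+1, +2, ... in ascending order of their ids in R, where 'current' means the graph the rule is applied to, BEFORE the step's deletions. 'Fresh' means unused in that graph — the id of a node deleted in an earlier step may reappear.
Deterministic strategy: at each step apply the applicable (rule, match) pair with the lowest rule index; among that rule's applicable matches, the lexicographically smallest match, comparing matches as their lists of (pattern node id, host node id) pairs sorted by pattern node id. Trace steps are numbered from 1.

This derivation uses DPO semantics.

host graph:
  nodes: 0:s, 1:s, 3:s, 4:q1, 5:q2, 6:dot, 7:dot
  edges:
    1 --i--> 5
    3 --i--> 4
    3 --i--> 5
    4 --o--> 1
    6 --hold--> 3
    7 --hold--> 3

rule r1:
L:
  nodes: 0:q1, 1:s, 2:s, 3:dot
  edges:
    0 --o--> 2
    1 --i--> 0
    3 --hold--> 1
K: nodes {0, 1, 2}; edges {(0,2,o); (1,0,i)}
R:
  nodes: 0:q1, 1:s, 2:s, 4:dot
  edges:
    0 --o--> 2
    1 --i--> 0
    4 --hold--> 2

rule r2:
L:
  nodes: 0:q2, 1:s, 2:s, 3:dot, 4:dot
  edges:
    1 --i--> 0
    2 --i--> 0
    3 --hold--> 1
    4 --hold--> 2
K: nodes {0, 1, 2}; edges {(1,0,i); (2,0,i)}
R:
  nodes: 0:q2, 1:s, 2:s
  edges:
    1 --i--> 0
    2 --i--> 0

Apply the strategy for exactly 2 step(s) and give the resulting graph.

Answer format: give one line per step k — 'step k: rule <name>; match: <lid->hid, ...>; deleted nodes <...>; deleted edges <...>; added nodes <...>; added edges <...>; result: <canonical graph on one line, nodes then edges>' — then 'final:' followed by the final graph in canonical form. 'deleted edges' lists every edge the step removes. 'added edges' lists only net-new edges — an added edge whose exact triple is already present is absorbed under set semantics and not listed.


step 1: rule r1; match: 0->4, 1->3, 2->1, 3->6; deleted nodes 6; deleted edges (6,3,hold); added nodes 8; added edges (8,1,hold); result: nodes: 0:s, 1:s, 3:s, 4:q1, 5:q2, 7:dot, 8:dot edges: (1,5,i); (3,4,i); (3,5,i); (4,1,o); (7,3,hold); (8,1,hold)
step 2: rule r1; match: 0->4, 1->3, 2->1, 3->7; deleted nodes 7; deleted edges (7,3,hold); added nodes 9; added edges (9,1,hold); result: nodes: 0:s, 1:s, 3:s, 4:q1, 5:q2, 8:dot, 9:dot edges: (1,5,i); (3,4,i); (3,5,i); (4,1,o); (8,1,hold); (9,1,hold)
final:
nodes: 0:s, 1:s, 3:s, 4:q1, 5:q2, 8:dot, 9:dot
edges: (1,5,i); (3,4,i); (3,5,i); (4,1,o); (8,1,hold); (9,1,hold)


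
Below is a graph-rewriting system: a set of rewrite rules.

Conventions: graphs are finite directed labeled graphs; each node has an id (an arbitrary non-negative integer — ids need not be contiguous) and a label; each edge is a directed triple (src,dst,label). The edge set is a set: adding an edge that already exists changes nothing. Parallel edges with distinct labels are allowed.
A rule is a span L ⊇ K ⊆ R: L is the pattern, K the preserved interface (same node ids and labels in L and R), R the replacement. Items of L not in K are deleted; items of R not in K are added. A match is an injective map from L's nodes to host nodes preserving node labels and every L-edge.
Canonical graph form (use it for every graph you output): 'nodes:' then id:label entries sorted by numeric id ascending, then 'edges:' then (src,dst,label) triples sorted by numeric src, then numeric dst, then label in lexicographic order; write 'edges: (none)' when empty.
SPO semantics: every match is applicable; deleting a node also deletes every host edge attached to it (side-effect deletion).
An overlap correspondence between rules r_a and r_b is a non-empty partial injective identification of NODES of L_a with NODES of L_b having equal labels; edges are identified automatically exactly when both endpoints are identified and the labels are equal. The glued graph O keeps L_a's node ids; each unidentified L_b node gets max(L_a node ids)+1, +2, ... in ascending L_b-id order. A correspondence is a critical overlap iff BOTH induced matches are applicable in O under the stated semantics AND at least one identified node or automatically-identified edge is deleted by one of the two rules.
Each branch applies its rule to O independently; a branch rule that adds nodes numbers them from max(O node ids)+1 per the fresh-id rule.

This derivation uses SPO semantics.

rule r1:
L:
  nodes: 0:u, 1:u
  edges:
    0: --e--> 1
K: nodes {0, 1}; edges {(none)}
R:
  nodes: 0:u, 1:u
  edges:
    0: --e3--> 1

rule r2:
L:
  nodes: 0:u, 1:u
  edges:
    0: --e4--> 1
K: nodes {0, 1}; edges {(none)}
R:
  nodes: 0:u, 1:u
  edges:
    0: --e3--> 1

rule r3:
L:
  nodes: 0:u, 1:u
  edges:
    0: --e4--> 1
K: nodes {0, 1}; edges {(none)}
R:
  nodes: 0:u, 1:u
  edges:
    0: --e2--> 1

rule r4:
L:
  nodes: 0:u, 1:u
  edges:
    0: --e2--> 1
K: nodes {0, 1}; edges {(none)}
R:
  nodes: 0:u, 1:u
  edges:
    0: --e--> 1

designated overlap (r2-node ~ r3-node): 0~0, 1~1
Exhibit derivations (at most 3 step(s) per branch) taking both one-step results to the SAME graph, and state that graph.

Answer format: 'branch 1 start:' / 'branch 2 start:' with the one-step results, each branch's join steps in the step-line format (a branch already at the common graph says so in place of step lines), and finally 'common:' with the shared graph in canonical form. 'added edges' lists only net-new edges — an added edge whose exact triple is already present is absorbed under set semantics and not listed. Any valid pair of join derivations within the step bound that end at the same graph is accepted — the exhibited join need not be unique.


branch 1 start:
nodes: 0:u, 1:u
edges: (0,1,e3)
branch 2 start:
nodes: 0:u, 1:u
edges: (0,1,e2)
branch 1: already at the common graph (0 steps)
branch 2 step 1: rule r4; match: 0->0, 1->1; deleted nodes (none); deleted edges (0,1,e2); added nodes (none); added edges (0,1,e); result: nodes: 0:u, 1:u edges: (0,1,e)
branch 2 step 2: rule r1; match: 0->0, 1->1; deleted nodes (none); deleted edges (0,1,e); added nodes (none); added edges (0,1,e3); result: nodes: 0:u, 1:u edges: (0,1,e3)
common:
nodes: 0:u, 1:u
edges: (0,1,e3)


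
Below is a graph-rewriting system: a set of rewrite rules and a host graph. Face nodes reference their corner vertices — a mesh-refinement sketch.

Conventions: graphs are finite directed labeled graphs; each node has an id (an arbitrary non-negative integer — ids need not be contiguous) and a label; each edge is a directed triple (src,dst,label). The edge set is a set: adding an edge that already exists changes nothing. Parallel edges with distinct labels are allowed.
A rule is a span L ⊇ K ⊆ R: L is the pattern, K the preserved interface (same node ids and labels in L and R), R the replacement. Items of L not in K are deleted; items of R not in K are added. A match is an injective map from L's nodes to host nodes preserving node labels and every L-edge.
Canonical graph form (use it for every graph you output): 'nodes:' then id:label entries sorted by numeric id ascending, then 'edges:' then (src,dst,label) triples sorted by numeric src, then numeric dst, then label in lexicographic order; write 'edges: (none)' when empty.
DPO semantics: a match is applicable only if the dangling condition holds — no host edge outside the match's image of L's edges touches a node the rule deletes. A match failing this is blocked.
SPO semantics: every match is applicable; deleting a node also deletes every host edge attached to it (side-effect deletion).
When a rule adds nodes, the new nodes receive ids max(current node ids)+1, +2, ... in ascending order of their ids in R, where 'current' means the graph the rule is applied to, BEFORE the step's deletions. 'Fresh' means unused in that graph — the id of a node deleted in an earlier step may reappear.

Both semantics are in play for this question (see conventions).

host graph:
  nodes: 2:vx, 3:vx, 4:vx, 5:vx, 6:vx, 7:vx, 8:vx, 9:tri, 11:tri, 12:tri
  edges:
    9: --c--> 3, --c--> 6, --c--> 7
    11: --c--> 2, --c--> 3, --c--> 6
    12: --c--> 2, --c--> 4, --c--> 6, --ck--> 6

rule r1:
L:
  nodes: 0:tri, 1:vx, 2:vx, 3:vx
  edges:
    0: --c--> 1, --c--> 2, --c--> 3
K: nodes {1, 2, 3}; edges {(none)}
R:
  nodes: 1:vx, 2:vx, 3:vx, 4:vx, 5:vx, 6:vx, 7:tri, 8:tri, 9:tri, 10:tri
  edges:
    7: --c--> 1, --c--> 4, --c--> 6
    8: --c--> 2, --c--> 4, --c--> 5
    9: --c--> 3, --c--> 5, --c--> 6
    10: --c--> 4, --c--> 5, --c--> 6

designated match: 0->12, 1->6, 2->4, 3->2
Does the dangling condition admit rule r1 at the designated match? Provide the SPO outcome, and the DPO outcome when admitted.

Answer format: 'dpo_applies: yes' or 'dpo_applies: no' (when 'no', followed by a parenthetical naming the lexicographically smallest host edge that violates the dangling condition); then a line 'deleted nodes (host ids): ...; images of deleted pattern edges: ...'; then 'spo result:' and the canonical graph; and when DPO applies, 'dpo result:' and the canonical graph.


dpo_applies: no
(the rule deletes node 12, which keeps host edge (12,6,ck) outside the match image — the dangling condition fails, DPO blocks; SPO proceeds and side-deletes such edges)
deleted nodes (host ids): 12; images of deleted pattern edges: (12,2,c); (12,4,c); (12,6,c)
spo result:
nodes: 2:vx, 3:vx, 4:vx, 5:vx, 6:vx, 7:vx, 8:vx, 9:tri, 11:tri, 13:vx, 14:vx, 15:vx, 16:tri, 17:tri, 18:tri, 19:tri
edges: (9,3,c); (9,6,c); (9,7,c); (11,2,c); (11,3,c); (11,6,c); (16,6,c); (16,13,c); (16,15,c); (17,4,c); (17,13,c); (17,14,c); (18,2,c); (18,14,c); (18,15,c); (19,13,c); (19,14,c); (19,15,c)


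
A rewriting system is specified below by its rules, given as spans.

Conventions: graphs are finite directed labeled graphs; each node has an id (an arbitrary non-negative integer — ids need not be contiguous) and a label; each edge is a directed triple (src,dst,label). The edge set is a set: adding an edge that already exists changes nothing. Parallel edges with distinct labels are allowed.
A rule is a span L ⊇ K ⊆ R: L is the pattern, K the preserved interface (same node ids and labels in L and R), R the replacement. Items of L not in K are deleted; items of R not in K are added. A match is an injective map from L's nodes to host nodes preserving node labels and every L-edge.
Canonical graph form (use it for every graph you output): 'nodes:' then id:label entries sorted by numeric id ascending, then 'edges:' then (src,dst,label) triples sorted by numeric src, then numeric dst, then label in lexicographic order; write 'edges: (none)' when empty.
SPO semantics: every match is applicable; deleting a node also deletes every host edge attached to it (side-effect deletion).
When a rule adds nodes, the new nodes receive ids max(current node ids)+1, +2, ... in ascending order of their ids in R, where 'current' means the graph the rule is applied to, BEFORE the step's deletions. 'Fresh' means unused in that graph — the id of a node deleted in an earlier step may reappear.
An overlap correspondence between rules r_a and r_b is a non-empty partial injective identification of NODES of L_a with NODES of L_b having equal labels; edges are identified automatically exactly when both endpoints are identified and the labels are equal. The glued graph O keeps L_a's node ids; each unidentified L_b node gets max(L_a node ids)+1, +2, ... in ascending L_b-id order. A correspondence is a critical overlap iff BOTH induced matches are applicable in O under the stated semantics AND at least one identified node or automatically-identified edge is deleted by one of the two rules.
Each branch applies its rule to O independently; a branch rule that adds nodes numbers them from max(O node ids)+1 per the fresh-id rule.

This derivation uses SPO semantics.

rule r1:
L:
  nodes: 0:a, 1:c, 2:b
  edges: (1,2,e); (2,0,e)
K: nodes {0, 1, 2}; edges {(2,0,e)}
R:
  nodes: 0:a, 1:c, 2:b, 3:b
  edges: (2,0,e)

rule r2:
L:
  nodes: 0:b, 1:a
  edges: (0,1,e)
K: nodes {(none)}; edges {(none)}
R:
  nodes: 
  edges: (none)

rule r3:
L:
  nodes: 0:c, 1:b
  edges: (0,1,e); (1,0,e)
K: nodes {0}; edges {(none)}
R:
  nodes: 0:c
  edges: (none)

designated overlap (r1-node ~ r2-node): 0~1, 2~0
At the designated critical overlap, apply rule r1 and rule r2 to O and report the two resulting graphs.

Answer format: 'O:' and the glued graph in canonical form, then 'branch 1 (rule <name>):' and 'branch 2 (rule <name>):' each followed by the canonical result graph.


O:
nodes: 0:a, 1:c, 2:b
edges: (1,2,e); (2,0,e)
branch 1 (rule r1):
nodes: 0:a, 1:c, 2:b, 3:b
edges: (2,0,e)
branch 2 (rule r2):
nodes: 1:c
edges: (none)


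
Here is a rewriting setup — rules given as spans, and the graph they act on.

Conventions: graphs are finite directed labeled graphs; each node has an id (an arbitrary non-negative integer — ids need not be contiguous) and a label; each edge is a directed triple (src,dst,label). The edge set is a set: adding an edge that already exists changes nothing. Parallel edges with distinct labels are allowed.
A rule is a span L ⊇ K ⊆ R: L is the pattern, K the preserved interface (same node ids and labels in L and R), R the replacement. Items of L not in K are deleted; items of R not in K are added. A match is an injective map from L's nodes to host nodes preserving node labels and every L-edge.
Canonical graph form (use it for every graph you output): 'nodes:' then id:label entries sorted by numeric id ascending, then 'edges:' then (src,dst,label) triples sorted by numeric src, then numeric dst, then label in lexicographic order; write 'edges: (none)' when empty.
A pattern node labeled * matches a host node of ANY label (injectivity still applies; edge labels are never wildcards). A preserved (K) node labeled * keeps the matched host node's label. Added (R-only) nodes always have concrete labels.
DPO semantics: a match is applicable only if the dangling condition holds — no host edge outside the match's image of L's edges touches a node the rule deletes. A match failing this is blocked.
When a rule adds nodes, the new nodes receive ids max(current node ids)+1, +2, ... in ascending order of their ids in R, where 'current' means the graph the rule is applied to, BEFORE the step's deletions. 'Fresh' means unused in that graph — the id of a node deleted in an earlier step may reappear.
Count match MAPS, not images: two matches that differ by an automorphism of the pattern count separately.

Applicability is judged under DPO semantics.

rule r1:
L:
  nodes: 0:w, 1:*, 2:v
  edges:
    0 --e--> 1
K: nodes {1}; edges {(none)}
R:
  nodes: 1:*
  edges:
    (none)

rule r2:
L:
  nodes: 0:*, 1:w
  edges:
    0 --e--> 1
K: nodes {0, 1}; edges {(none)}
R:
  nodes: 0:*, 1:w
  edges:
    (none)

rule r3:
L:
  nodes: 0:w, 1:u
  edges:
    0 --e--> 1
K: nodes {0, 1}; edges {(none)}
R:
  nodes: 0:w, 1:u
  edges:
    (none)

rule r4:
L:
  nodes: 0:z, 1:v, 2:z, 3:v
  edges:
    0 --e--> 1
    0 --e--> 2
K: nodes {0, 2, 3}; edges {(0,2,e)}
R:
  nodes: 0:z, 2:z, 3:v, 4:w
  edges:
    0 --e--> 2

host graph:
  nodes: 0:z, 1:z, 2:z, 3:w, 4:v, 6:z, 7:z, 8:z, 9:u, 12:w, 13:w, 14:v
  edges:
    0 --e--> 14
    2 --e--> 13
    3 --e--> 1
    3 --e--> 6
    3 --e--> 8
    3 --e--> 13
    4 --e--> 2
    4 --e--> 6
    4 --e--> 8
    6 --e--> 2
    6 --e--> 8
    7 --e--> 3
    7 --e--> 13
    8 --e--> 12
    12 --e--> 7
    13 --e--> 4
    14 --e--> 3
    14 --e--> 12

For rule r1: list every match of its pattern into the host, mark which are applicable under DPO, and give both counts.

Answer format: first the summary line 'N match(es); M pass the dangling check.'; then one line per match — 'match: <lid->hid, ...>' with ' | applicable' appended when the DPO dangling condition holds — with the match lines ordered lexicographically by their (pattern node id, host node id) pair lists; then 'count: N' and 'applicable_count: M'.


11 match(es); 0 pass the dangling check.
match: 0->3, 1->1, 2->4
match: 0->3, 1->1, 2->14
match: 0->3, 1->6, 2->4
match: 0->3, 1->6, 2->14
match: 0->3, 1->8, 2->4
match: 0->3, 1->8, 2->14
match: 0->3, 1->13, 2->4
match: 0->3, 1->13, 2->14
match: 0->12, 1->7, 2->4
match: 0->12, 1->7, 2->14
match: 0->13, 1->4, 2->14
count: 11
applicable_count: 0
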